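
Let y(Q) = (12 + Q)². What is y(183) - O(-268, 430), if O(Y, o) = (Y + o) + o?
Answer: 37433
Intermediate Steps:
O(Y, o) = Y + 2*o
y(183) - O(-268, 430) = (12 + 183)² - (-268 + 2*430) = 195² - (-268 + 860) = 38025 - 1*592 = 38025 - 592 = 37433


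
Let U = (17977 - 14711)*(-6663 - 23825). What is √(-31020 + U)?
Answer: 2*I*√24901207 ≈ 9980.2*I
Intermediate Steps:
U = -99573808 (U = 3266*(-30488) = -99573808)
√(-31020 + U) = √(-31020 - 99573808) = √(-99604828) = 2*I*√24901207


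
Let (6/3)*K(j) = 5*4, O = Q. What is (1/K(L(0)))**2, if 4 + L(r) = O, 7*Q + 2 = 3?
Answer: 1/100 ≈ 0.010000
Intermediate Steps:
Q = 1/7 (Q = -2/7 + (1/7)*3 = -2/7 + 3/7 = 1/7 ≈ 0.14286)
O = 1/7 ≈ 0.14286
L(r) = -27/7 (L(r) = -4 + 1/7 = -27/7)
K(j) = 10 (K(j) = (5*4)/2 = (1/2)*20 = 10)
(1/K(L(0)))**2 = (1/10)**2 = 1/100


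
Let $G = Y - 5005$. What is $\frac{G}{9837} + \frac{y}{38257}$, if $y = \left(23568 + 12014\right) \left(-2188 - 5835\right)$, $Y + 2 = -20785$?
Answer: $- \frac{2809198259626}{376334109} \approx -7464.6$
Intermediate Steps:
$Y = -20787$ ($Y = -2 - 20785 = -20787$)
$G = -25792$ ($G = -20787 - 5005 = -25792$)
$y = -285474386$ ($y = 35582 \left(-8023\right) = -285474386$)
$\frac{G}{9837} + \frac{y}{38257} = - \frac{25792}{9837} - \frac{285474386}{38257} = - \frac{2809198259626}{376334109}$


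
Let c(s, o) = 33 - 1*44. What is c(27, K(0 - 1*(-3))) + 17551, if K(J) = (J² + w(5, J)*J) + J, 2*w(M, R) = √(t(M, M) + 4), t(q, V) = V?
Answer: 17540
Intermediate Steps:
w(M, R) = √(4 + M)/2 (w(M, R) = √(M + 4)/2 = √(4 + M)/2)
K(J) = J² + 5*J/2 (K(J) = (J² + (√(4 + 5)/2)*J) + J = (J² + (√9/2)*J) + J = (J² + ((½)*3)*J) + J = (J² + 3*J/2) + J = J² + 5*J/2)
c(s, o) = -11 (c(s, o) = 33 - 44 = -11)
c(27, K(0 - 1*(-3))) + 17551 = -11 + 17551 = 17540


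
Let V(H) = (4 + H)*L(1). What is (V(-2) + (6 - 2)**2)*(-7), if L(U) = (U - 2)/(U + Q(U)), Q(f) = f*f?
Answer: -105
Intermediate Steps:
Q(f) = f**2
L(U) = (-2 + U)/(U + U**2) (L(U) = (U - 2)/(U + U**2) = (-2 + U)/(U + U**2))
V(H) = -2 - H/2 (V(H) = (4 + H)*((-2 + 1)/(1*(1 + 1))) = (4 + H)*(1*(-1)/2) = (4 + H)*(1*(1/2)*(-1)) = (4 + H)*(-1/2) = -2 - H/2)
(V(-2) + (6 - 2)**2)*(-7) = ((-2 - 1/2*(-2)) + (6 - 2)**2)*(-7) = ((-2 + 1) + 4**2)*(-7) = (-1 + 16)*(-7) = 15*(-7) = -105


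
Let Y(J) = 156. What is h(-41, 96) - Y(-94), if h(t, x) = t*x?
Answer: -4092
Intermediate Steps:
h(-41, 96) - Y(-94) = -41*96 - 1*156 = -3936 - 156 = -4092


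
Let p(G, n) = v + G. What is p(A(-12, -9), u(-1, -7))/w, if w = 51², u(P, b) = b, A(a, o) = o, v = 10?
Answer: 1/2601 ≈ 0.00038447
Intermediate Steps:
p(G, n) = 10 + G
w = 2601
p(A(-12, -9), u(-1, -7))/w = (10 - 9)/2601 = 1*(1/2601) = 1/2601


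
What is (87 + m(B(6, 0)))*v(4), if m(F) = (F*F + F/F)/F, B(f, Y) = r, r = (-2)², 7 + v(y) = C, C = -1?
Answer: -730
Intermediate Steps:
v(y) = -8 (v(y) = -7 - 1 = -8)
r = 4
B(f, Y) = 4
m(F) = (1 + F²)/F (m(F) = (F² + 1)/F = (1 + F²)/F)
(87 + m(B(6, 0)))*v(4) = (87 + (4 + 1/4))*(-8) = (87 + (4 + ¼))*(-8) = (87 + 17/4)*(-8) = (365/4)*(-8) = -730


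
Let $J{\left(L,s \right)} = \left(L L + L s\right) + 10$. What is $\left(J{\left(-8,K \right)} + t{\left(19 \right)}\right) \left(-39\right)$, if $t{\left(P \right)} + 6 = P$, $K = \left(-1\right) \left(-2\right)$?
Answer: $-2769$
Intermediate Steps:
$K = 2$
$t{\left(P \right)} = -6 + P$
$J{\left(L,s \right)} = 10 + L^{2} + L s$ ($J{\left(L,s \right)} = \left(L^{2} + L s\right) + 10 = 10 + L^{2} + L s$)
$\left(J{\left(-8,K \right)} + t{\left(19 \right)}\right) \left(-39\right) = \left(\left(10 + \left(-8\right)^{2} - 16\right) + \left(-6 + 19\right)\right) \left(-39\right) = \left(\left(10 + 64 - 16\right) + 13\right) \left(-39\right) = \left(58 + 13\right) \left(-39\right) = 71 \left(-39\right) = -2769$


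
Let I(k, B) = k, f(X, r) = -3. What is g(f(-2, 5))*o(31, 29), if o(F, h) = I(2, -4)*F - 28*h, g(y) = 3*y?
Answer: 6750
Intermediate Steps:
o(F, h) = -28*h + 2*F (o(F, h) = 2*F - 28*h = -28*h + 2*F)
g(f(-2, 5))*o(31, 29) = (3*(-3))*(-28*29 + 2*31) = -9*(-812 + 62) = -9*(-750) = 6750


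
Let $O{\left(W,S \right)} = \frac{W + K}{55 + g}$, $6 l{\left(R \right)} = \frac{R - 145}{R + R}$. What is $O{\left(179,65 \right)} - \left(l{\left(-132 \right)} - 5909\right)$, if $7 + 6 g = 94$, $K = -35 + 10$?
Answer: $\frac{1301469353}{220176} \approx 5911.0$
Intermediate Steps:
$K = -25$
$g = \frac{29}{2}$ ($g = - \frac{7}{6} + \frac{1}{6} \cdot 94 = - \frac{7}{6} + \frac{47}{3} = \frac{29}{2} \approx 14.5$)
$l{\left(R \right)} = \frac{-145 + R}{12 R}$ ($l{\left(R \right)} = \frac{\left(R - 145\right) \frac{1}{R + R}}{6} = \frac{\left(-145 + R\right) \frac{1}{2 R}}{6} = \frac{\frac{1}{2} \frac{1}{R} \left(-145 + R\right)}{6} = \frac{-145 + R}{12 R}$)
$O{\left(W,S \right)} = - \frac{50}{139} + \frac{2 W}{139}$ ($O{\left(W,S \right)} = \frac{W - 25}{55 + \frac{29}{2}} = \frac{-25 + W}{\frac{139}{2}} = \left(-25 + W\right) \frac{2}{139} = - \frac{50}{139} + \frac{2 W}{139}$)
$O{\left(179,65 \right)} - \left(l{\left(-132 \right)} - 5909\right) = \left(- \frac{50}{139} + \frac{2}{139} \cdot 179\right) - \left(\frac{-145 - 132}{12 \left(-132\right)} - 5909\right) = \left(- \frac{50}{139} + \frac{358}{139}\right) - \left(\frac{1}{12} \left(- \frac{1}{132}\right) \left(-277\right) - 5909\right) = \frac{308}{139} - \left(\frac{277}{1584} - 5909\right) = \frac{308}{139} - - \frac{9359579}{1584} = \frac{308}{139} + \frac{9359579}{1584} = \frac{1301469353}{220176}$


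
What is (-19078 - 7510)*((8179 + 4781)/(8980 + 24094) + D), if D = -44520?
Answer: 851071198560/719 ≈ 1.1837e+9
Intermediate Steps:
(-19078 - 7510)*((8179 + 4781)/(8980 + 24094) + D) = (-19078 - 7510)*((8179 + 4781)/(8980 + 24094) - 44520) = -26588*(12960/33074 - 44520) = -26588*(12960*(1/33074) - 44520) = -26588*(6480/16537 - 44520) = -26588*(-736220760/16537) = 851071198560/719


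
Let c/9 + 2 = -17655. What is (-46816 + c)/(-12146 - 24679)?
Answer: 419/75 ≈ 5.5867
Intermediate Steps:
c = -158913 (c = -18 + 9*(-17655) = -18 - 158895 = -158913)
(-46816 + c)/(-12146 - 24679) = (-46816 - 158913)/(-12146 - 24679) = -205729/(-36825) = -205729*(-1/36825) = 419/75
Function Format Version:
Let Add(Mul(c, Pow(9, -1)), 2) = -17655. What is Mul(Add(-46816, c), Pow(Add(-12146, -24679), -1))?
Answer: Rational(419, 75) ≈ 5.5867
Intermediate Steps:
c = -158913 (c = Add(-18, Mul(9, -17655)) = Add(-18, -158895) = -158913)
Mul(Add(-46816, c), Pow(Add(-12146, -24679), -1)) = Mul(Add(-46816, -158913), Pow(Add(-12146, -24679), -1)) = Mul(-205729, Pow(-36825, -1)) = Mul(-205729, Rational(-1, 36825)) = Rational(419, 75)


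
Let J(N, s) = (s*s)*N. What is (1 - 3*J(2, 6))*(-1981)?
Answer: 425915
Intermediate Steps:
J(N, s) = N*s**2 (J(N, s) = s**2*N = N*s**2)
(1 - 3*J(2, 6))*(-1981) = (1 - 6*6**2)*(-1981) = (1 - 6*36)*(-1981) = (1 - 3*72)*(-1981) = (1 - 216)*(-1981) = -215*(-1981) = 425915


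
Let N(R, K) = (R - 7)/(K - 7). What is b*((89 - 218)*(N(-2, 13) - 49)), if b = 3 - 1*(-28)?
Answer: 403899/2 ≈ 2.0195e+5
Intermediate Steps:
b = 31 (b = 3 + 28 = 31)
N(R, K) = (-7 + R)/(-7 + K)
b*((89 - 218)*(N(-2, 13) - 49)) = 31*((89 - 218)*((-7 - 2)/(-7 + 13) - 49)) = 31*(-129*(-9/6 - 49)) = 31*(-129*((1/6)*(-9) - 49)) = 31*(-129*(-3/2 - 49)) = 31*(-129*(-101/2)) = 31*(13029/2) = 403899/2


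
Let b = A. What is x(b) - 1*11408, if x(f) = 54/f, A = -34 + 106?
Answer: -45629/4 ≈ -11407.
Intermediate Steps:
A = 72
b = 72
x(b) - 1*11408 = 54/72 - 1*11408 = 54*(1/72) - 11408 = ¾ - 11408 = -45629/4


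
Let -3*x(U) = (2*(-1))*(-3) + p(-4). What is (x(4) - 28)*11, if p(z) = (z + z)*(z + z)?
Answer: -1694/3 ≈ -564.67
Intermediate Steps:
p(z) = 4*z² (p(z) = (2*z)*(2*z) = 4*z²)
x(U) = -70/3 (x(U) = -((2*(-1))*(-3) + 4*(-4)²)/3 = -(-2*(-3) + 4*16)/3 = -(6 + 64)/3 = -⅓*70 = -70/3)
(x(4) - 28)*11 = (-70/3 - 28)*11 = -154/3*11 = -1694/3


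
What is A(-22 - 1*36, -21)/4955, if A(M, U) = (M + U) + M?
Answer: -137/4955 ≈ -0.027649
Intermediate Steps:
A(M, U) = U + 2*M
A(-22 - 1*36, -21)/4955 = (-21 + 2*(-22 - 1*36))/4955 = (-21 + 2*(-22 - 36))*(1/4955) = (-21 + 2*(-58))*(1/4955) = (-21 - 116)*(1/4955) = -137*1/4955 = -137/4955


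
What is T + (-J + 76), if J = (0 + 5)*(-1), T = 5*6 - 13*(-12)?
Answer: 267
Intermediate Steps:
T = 186 (T = 30 + 156 = 186)
J = -5 (J = 5*(-1) = -5)
T + (-J + 76) = 186 + (-1*(-5) + 76) = 186 + (5 + 76) = 186 + 81 = 267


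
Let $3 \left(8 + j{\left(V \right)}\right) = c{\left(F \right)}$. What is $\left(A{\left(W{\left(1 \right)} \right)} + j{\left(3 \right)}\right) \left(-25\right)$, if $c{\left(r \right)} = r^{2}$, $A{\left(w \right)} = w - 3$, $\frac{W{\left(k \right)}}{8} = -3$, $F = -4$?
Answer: $\frac{2225}{3} \approx 741.67$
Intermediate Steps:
$W{\left(k \right)} = -24$ ($W{\left(k \right)} = 8 \left(-3\right) = -24$)
$A{\left(w \right)} = -3 + w$
$j{\left(V \right)} = - \frac{8}{3}$ ($j{\left(V \right)} = -8 + \frac{\left(-4\right)^{2}}{3} = -8 + \frac{1}{3} \cdot 16 = -8 + \frac{16}{3} = - \frac{8}{3}$)
$\left(A{\left(W{\left(1 \right)} \right)} + j{\left(3 \right)}\right) \left(-25\right) = \left(\left(-3 - 24\right) - \frac{8}{3}\right) \left(-25\right) = \left(-27 - \frac{8}{3}\right) \left(-25\right) = \left(- \frac{89}{3}\right) \left(-25\right) = \frac{2225}{3}$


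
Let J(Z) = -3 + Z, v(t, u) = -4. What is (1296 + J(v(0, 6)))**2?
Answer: 1661521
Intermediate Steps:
(1296 + J(v(0, 6)))**2 = (1296 + (-3 - 4))**2 = (1296 - 7)**2 = 1289**2 = 1661521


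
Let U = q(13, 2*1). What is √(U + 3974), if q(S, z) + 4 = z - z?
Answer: √3970 ≈ 63.008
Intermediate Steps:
q(S, z) = -4 (q(S, z) = -4 + (z - z) = -4 + 0 = -4)
U = -4
√(U + 3974) = √(-4 + 3974) = √3970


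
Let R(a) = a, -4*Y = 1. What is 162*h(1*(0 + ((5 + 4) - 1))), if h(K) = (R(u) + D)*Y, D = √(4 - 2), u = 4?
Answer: -162 - 81*√2/2 ≈ -219.28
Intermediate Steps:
Y = -¼ (Y = -¼*1 = -¼ ≈ -0.25000)
D = √2 ≈ 1.4142
h(K) = -1 - √2/4 (h(K) = (4 + √2)*(-¼) = -1 - √2/4)
162*h(1*(0 + ((5 + 4) - 1))) = 162*(-1 - √2/4) = -162 - 81*√2/2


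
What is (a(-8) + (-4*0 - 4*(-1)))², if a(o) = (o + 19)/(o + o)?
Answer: 2809/256 ≈ 10.973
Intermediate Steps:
a(o) = (19 + o)/(2*o) (a(o) = (19 + o)/((2*o)) = (19 + o)*(1/(2*o)) = (19 + o)/(2*o))
(a(-8) + (-4*0 - 4*(-1)))² = ((½)*(19 - 8)/(-8) + (-4*0 - 4*(-1)))² = ((½)*(-⅛)*11 + (0 + 4))² = (-11/16 + 4)² = (53/16)² = 2809/256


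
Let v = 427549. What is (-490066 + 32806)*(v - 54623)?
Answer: -170524142760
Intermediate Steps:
(-490066 + 32806)*(v - 54623) = (-490066 + 32806)*(427549 - 54623) = -457260*372926 = -170524142760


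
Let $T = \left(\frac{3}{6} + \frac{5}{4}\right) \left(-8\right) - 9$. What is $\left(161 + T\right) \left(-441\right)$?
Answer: $-60858$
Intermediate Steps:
$T = -23$ ($T = \left(3 \cdot \frac{1}{6} + 5 \cdot \frac{1}{4}\right) \left(-8\right) - 9 = \left(\frac{1}{2} + \frac{5}{4}\right) \left(-8\right) - 9 = \frac{7}{4} \left(-8\right) - 9 = -14 - 9 = -23$)
$\left(161 + T\right) \left(-441\right) = \left(161 - 23\right) \left(-441\right) = 138 \left(-441\right) = -60858$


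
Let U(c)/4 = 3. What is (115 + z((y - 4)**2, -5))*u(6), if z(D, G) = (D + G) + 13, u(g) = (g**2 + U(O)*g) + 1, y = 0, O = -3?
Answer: 15151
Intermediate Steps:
U(c) = 12 (U(c) = 4*3 = 12)
u(g) = 1 + g**2 + 12*g (u(g) = (g**2 + 12*g) + 1 = 1 + g**2 + 12*g)
z(D, G) = 13 + D + G
(115 + z((y - 4)**2, -5))*u(6) = (115 + (13 + (0 - 4)**2 - 5))*(1 + 6**2 + 12*6) = (115 + (13 + (-4)**2 - 5))*(1 + 36 + 72) = (115 + (13 + 16 - 5))*109 = (115 + 24)*109 = 139*109 = 15151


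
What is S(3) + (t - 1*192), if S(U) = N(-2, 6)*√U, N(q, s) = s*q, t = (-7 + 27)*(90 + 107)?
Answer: 3748 - 12*√3 ≈ 3727.2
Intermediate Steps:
t = 3940 (t = 20*197 = 3940)
N(q, s) = q*s
S(U) = -12*√U (S(U) = (-2*6)*√U = -12*√U)
S(3) + (t - 1*192) = -12*√3 + (3940 - 1*192) = -12*√3 + (3940 - 192) = -12*√3 + 3748 = 3748 - 12*√3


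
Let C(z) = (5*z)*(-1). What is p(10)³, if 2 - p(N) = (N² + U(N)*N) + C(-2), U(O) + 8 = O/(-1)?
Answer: 373248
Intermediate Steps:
U(O) = -8 - O (U(O) = -8 + O/(-1) = -8 + O*(-1) = -8 - O)
C(z) = -5*z
p(N) = -8 - N² - N*(-8 - N) (p(N) = 2 - ((N² + (-8 - N)*N) - 5*(-2)) = 2 - ((N² + N*(-8 - N)) + 10) = 2 - (10 + N² + N*(-8 - N)) = 2 + (-10 - N² - N*(-8 - N)) = -8 - N² - N*(-8 - N))
p(10)³ = (-8 + 8*10)³ = (-8 + 80)³ = 72³ = 373248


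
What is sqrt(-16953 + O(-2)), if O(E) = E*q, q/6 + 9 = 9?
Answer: I*sqrt(16953) ≈ 130.2*I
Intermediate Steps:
q = 0 (q = -54 + 6*9 = -54 + 54 = 0)
O(E) = 0 (O(E) = E*0 = 0)
sqrt(-16953 + O(-2)) = sqrt(-16953 + 0) = sqrt(-16953) = I*sqrt(16953)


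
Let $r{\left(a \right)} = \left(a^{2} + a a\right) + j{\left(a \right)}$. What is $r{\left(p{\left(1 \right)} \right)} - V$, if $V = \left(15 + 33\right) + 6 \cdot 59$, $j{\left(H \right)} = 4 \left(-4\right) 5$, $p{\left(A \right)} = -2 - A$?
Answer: $-464$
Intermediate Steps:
$j{\left(H \right)} = -80$ ($j{\left(H \right)} = \left(-16\right) 5 = -80$)
$r{\left(a \right)} = -80 + 2 a^{2}$ ($r{\left(a \right)} = \left(a^{2} + a a\right) - 80 = \left(a^{2} + a^{2}\right) - 80 = 2 a^{2} - 80 = -80 + 2 a^{2}$)
$V = 402$ ($V = 48 + 354 = 402$)
$r{\left(p{\left(1 \right)} \right)} - V = \left(-80 + 2 \left(-2 - 1\right)^{2}\right) - 402 = \left(-80 + 2 \left(-3\right)^{2}\right) - 402 = \left(-80 + 2 \cdot 9\right) - 402 = \left(-80 + 18\right) - 402 = -62 - 402 = -464$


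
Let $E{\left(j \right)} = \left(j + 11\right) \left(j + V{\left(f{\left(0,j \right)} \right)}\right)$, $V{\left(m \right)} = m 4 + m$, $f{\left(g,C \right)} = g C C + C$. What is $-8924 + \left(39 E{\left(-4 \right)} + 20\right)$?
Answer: $-15456$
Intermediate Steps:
$f{\left(g,C \right)} = C + g C^{2}$ ($f{\left(g,C \right)} = C g C + C = g C^{2} + C = C + g C^{2}$)
$V{\left(m \right)} = 5 m$ ($V{\left(m \right)} = 4 m + m = 5 m$)
$E{\left(j \right)} = 6 j \left(11 + j\right)$ ($E{\left(j \right)} = \left(j + 11\right) \left(j + 5 j \left(1 + j 0\right)\right) = \left(11 + j\right) \left(j + 5 j \left(1 + 0\right)\right) = \left(11 + j\right) \left(j + 5 j 1\right) = \left(11 + j\right) \left(j + 5 j\right) = \left(11 + j\right) 6 j = 6 j \left(11 + j\right)$)
$-8924 + \left(39 E{\left(-4 \right)} + 20\right) = -8924 + \left(39 \cdot 6 \left(-4\right) \left(11 - 4\right) + 20\right) = -8924 + \left(39 \cdot 6 \left(-4\right) 7 + 20\right) = -8924 + \left(39 \left(-168\right) + 20\right) = -8924 + \left(-6552 + 20\right) = -8924 - 6532 = -15456$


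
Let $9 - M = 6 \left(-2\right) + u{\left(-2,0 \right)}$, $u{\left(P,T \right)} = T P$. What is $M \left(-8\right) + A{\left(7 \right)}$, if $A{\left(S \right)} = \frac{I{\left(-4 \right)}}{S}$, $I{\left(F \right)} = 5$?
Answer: $- \frac{1171}{7} \approx -167.29$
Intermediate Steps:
$u{\left(P,T \right)} = P T$
$A{\left(S \right)} = \frac{5}{S}$
$M = 21$ ($M = 9 - \left(6 \left(-2\right) - 0\right) = 9 - \left(-12 + 0\right) = 9 - -12 = 9 + 12 = 21$)
$M \left(-8\right) + A{\left(7 \right)} = 21 \left(-8\right) + \frac{5}{7} = -168 + 5 \cdot \frac{1}{7} = -168 + \frac{5}{7} = - \frac{1171}{7}$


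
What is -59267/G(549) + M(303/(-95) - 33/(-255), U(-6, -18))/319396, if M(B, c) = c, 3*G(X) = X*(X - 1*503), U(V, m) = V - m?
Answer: -77580089/11019162 ≈ -7.0405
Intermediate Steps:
G(X) = X*(-503 + X)/3 (G(X) = (X*(X - 1*503))/3 = (X*(X - 503))/3 = (X*(-503 + X))/3 = X*(-503 + X)/3)
-59267/G(549) + M(303/(-95) - 33/(-255), U(-6, -18))/319396 = -59267*1/(183*(-503 + 549)) + (-6 - 1*(-18))/319396 = -59267/((⅓)*549*46) + (-6 + 18)*(1/319396) = -59267/8418 + 12*(1/319396) = -59267*1/8418 + 3/79849 = -59267/8418 + 3/79849 = -77580089/11019162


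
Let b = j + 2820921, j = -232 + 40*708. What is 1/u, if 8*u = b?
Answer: 8/2849009 ≈ 2.8080e-6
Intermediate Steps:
j = 28088 (j = -232 + 28320 = 28088)
b = 2849009 (b = 28088 + 2820921 = 2849009)
u = 2849009/8 (u = (⅛)*2849009 = 2849009/8 ≈ 3.5613e+5)
1/u = 1/(2849009/8) = 8/2849009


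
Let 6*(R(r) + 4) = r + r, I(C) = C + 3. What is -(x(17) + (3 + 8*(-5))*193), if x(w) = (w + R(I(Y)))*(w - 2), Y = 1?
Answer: 6926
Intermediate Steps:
I(C) = 3 + C
R(r) = -4 + r/3 (R(r) = -4 + (r + r)/6 = -4 + (2*r)/6 = -4 + r/3)
x(w) = (-2 + w)*(-8/3 + w) (x(w) = (w + (-4 + (3 + 1)/3))*(w - 2) = (w + (-4 + (⅓)*4))*(-2 + w) = (w + (-4 + 4/3))*(-2 + w) = (w - 8/3)*(-2 + w) = (-8/3 + w)*(-2 + w) = (-2 + w)*(-8/3 + w))
-(x(17) + (3 + 8*(-5))*193) = -((16/3 + 17² - 14/3*17) + (3 + 8*(-5))*193) = -((16/3 + 289 - 238/3) + (3 - 40)*193) = -(215 - 37*193) = -(215 - 7141) = -1*(-6926) = 6926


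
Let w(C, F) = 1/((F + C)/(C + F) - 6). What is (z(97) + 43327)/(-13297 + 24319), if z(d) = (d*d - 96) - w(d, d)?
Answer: 263201/55110 ≈ 4.7759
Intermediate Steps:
w(C, F) = -1/5 (w(C, F) = 1/((C + F)/(C + F) - 6) = 1/(1 - 6) = 1/(-5) = -1/5)
z(d) = -479/5 + d**2 (z(d) = (d*d - 96) - 1*(-1/5) = (d**2 - 96) + 1/5 = (-96 + d**2) + 1/5 = -479/5 + d**2)
(z(97) + 43327)/(-13297 + 24319) = ((-479/5 + 97**2) + 43327)/(-13297 + 24319) = ((-479/5 + 9409) + 43327)/11022 = (46566/5 + 43327)*(1/11022) = (263201/5)*(1/11022) = 263201/55110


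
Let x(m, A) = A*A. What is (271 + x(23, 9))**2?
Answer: 123904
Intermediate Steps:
x(m, A) = A**2
(271 + x(23, 9))**2 = (271 + 9**2)**2 = (271 + 81)**2 = 352**2 = 123904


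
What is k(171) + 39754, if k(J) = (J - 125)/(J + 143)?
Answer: 6241401/157 ≈ 39754.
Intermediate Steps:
k(J) = (-125 + J)/(143 + J)
k(171) + 39754 = (-125 + 171)/(143 + 171) + 39754 = 46/314 + 39754 = (1/314)*46 + 39754 = 23/157 + 39754 = 6241401/157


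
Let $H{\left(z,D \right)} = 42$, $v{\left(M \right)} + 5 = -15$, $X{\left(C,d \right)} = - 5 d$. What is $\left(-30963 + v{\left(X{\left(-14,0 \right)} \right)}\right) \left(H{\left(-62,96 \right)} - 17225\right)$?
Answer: $532380889$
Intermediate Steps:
$v{\left(M \right)} = -20$ ($v{\left(M \right)} = -5 - 15 = -20$)
$\left(-30963 + v{\left(X{\left(-14,0 \right)} \right)}\right) \left(H{\left(-62,96 \right)} - 17225\right) = \left(-30963 - 20\right) \left(42 - 17225\right) = \left(-30983\right) \left(-17183\right) = 532380889$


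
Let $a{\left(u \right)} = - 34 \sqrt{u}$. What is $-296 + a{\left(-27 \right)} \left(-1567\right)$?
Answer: $-296 + 159834 i \sqrt{3} \approx -296.0 + 2.7684 \cdot 10^{5} i$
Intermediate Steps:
$-296 + a{\left(-27 \right)} \left(-1567\right) = -296 + - 34 \sqrt{-27} \left(-1567\right) = -296 + - 34 \cdot 3 i \sqrt{3} \left(-1567\right) = -296 + - 102 i \sqrt{3} \left(-1567\right) = -296 + 159834 i \sqrt{3}$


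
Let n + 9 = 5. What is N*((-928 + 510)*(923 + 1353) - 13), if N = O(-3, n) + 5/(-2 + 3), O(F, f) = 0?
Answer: -4756905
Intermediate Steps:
n = -4 (n = -9 + 5 = -4)
N = 5 (N = 0 + 5/(-2 + 3) = 0 + 5/1 = 0 + 1*5 = 0 + 5 = 5)
N*((-928 + 510)*(923 + 1353) - 13) = 5*((-928 + 510)*(923 + 1353) - 13) = 5*(-418*2276 - 13) = 5*(-951368 - 13) = 5*(-951381) = -4756905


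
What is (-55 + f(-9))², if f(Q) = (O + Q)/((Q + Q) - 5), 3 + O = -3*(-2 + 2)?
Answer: 1570009/529 ≈ 2967.9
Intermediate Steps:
O = -3 (O = -3 - 3*(-2 + 2) = -3 - 3*0 = -3 + 0 = -3)
f(Q) = (-3 + Q)/(-5 + 2*Q) (f(Q) = (-3 + Q)/((Q + Q) - 5) = (-3 + Q)/(2*Q - 5) = (-3 + Q)/(-5 + 2*Q))
(-55 + f(-9))² = (-55 + (-3 - 9)/(-5 + 2*(-9)))² = (-55 - 12/(-5 - 18))² = (-55 - 12/(-23))² = (-55 - 1/23*(-12))² = (-55 + 12/23)² = (-1253/23)² = 1570009/529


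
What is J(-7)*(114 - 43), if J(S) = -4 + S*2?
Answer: -1278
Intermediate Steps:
J(S) = -4 + 2*S
J(-7)*(114 - 43) = (-4 + 2*(-7))*(114 - 43) = (-4 - 14)*71 = -18*71 = -1278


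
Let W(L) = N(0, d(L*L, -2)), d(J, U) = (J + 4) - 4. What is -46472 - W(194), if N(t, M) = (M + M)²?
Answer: -5665920456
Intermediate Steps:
d(J, U) = J (d(J, U) = (4 + J) - 4 = J)
N(t, M) = 4*M² (N(t, M) = (2*M)² = 4*M²)
W(L) = 4*L⁴ (W(L) = 4*(L*L)² = 4*(L²)² = 4*L⁴)
-46472 - W(194) = -46472 - 4*194⁴ = -46472 - 4*1416468496 = -46472 - 1*5665873984 = -46472 - 5665873984 = -5665920456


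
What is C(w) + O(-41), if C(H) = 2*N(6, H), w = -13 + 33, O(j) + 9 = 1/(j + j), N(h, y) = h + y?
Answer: 3525/82 ≈ 42.988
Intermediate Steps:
O(j) = -9 + 1/(2*j) (O(j) = -9 + 1/(j + j) = -9 + 1/(2*j))
w = 20
C(H) = 12 + 2*H (C(H) = 2*(6 + H) = 12 + 2*H)
C(w) + O(-41) = (12 + 2*20) + (-9 + (1/2)/(-41)) = (12 + 40) + (-9 + (1/2)*(-1/41)) = 52 + (-9 - 1/82) = 52 - 739/82 = 3525/82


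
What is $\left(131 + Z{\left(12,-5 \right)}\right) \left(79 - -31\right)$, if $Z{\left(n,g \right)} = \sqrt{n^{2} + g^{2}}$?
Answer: $15840$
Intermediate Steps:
$Z{\left(n,g \right)} = \sqrt{g^{2} + n^{2}}$
$\left(131 + Z{\left(12,-5 \right)}\right) \left(79 - -31\right) = \left(131 + \sqrt{\left(-5\right)^{2} + 12^{2}}\right) \left(79 - -31\right) = \left(131 + \sqrt{25 + 144}\right) \left(79 + 31\right) = \left(131 + \sqrt{169}\right) 110 = \left(131 + 13\right) 110 = 144 \cdot 110 = 15840$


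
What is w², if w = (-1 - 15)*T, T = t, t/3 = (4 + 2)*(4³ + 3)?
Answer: 372335616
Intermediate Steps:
t = 1206 (t = 3*((4 + 2)*(4³ + 3)) = 3*(6*(64 + 3)) = 3*(6*67) = 3*402 = 1206)
T = 1206
w = -19296 (w = (-1 - 15)*1206 = -16*1206 = -19296)
w² = (-19296)² = 372335616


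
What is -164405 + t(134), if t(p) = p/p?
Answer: -164404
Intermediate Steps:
t(p) = 1
-164405 + t(134) = -164405 + 1 = -164404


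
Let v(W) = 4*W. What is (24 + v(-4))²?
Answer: 64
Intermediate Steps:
(24 + v(-4))² = (24 + 4*(-4))² = (24 - 16)² = 8² = 64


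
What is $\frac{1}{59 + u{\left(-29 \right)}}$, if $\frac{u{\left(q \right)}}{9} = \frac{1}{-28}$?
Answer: $\frac{28}{1643} \approx 0.017042$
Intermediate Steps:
$u{\left(q \right)} = - \frac{9}{28}$ ($u{\left(q \right)} = \frac{9}{-28} = 9 \left(- \frac{1}{28}\right) = - \frac{9}{28}$)
$\frac{1}{59 + u{\left(-29 \right)}} = \frac{1}{59 - \frac{9}{28}} = \frac{1}{\frac{1643}{28}} = \frac{28}{1643}$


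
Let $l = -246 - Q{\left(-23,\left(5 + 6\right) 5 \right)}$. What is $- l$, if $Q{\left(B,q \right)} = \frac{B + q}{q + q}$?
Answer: $\frac{13546}{55} \approx 246.29$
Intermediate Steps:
$Q{\left(B,q \right)} = \frac{B + q}{2 q}$
$l = - \frac{13546}{55}$ ($l = -246 - \frac{-23 + \left(5 + 6\right) 5}{2 \left(5 + 6\right) 5} = -246 - \frac{-23 + 11 \cdot 5}{2 \cdot 11 \cdot 5} = -246 - \frac{-23 + 55}{2 \cdot 55} = -246 - \frac{1}{2} \cdot \frac{1}{55} \cdot 32 = -246 - \frac{16}{55} = - \frac{13546}{55} \approx -246.29$)
$- l = \left(-1\right) \left(- \frac{13546}{55}\right) = \frac{13546}{55}$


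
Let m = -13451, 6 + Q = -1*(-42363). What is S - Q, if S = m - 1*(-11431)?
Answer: -44377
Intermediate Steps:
Q = 42357 (Q = -6 - 1*(-42363) = -6 + 42363 = 42357)
S = -2020 (S = -13451 - 1*(-11431) = -13451 + 11431 = -2020)
S - Q = -2020 - 1*42357 = -2020 - 42357 = -44377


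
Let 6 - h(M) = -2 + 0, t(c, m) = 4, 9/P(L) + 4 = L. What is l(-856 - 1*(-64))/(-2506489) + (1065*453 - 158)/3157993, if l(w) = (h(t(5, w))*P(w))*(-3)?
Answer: 240560394476635/1575179468598823 ≈ 0.15272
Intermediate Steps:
P(L) = 9/(-4 + L)
h(M) = 8 (h(M) = 6 - (-2 + 0) = 6 - 1*(-2) = 6 + 2 = 8)
l(w) = -216/(-4 + w) (l(w) = (8*(9/(-4 + w)))*(-3) = (72/(-4 + w))*(-3) = -216/(-4 + w))
l(-856 - 1*(-64))/(-2506489) + (1065*453 - 158)/3157993 = -216/(-4 + (-856 - 1*(-64)))/(-2506489) + (1065*453 - 158)/3157993 = -216/(-4 + (-856 + 64))*(-1/2506489) + (482445 - 158)*(1/3157993) = -216/(-4 - 792)*(-1/2506489) + 482287*(1/3157993) = -216/(-796)*(-1/2506489) + 482287/3157993 = -216*(-1/796)*(-1/2506489) + 482287/3157993 = (54/199)*(-1/2506489) + 482287/3157993 = -54/498791311 + 482287/3157993 = 240560394476635/1575179468598823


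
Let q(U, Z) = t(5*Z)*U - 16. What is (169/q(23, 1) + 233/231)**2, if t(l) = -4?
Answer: 21390625/69155856 ≈ 0.30931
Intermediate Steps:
q(U, Z) = -16 - 4*U (q(U, Z) = -4*U - 16 = -16 - 4*U)
(169/q(23, 1) + 233/231)**2 = (169/(-16 - 4*23) + 233/231)**2 = (169/(-16 - 92) + 233*(1/231))**2 = (169/(-108) + 233/231)**2 = (169*(-1/108) + 233/231)**2 = (-169/108 + 233/231)**2 = (-4625/8316)**2 = 21390625/69155856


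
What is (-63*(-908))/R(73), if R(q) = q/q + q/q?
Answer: 28602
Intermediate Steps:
R(q) = 2 (R(q) = 1 + 1 = 2)
(-63*(-908))/R(73) = -63*(-908)/2 = 57204*(½) = 28602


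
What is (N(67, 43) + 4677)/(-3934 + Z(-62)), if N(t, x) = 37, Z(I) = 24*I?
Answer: -2357/2711 ≈ -0.86942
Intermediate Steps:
(N(67, 43) + 4677)/(-3934 + Z(-62)) = (37 + 4677)/(-3934 + 24*(-62)) = 4714/(-3934 - 1488) = 4714/(-5422) = 4714*(-1/5422) = -2357/2711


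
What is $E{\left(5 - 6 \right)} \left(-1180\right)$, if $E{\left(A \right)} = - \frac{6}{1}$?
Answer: $7080$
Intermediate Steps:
$E{\left(A \right)} = -6$ ($E{\left(A \right)} = \left(-6\right) 1 = -6$)
$E{\left(5 - 6 \right)} \left(-1180\right) = \left(-6\right) \left(-1180\right) = 7080$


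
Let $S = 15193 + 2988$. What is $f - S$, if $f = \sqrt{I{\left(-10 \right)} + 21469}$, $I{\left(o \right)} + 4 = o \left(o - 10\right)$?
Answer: $-18181 + \sqrt{21665} \approx -18034.0$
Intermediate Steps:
$I{\left(o \right)} = -4 + o \left(-10 + o\right)$ ($I{\left(o \right)} = -4 + o \left(o - 10\right) = -4 + o \left(-10 + o\right)$)
$S = 18181$
$f = \sqrt{21665}$ ($f = \sqrt{\left(-4 + \left(-10\right)^{2} - -100\right) + 21469} = \sqrt{\left(-4 + 100 + 100\right) + 21469} = \sqrt{196 + 21469} = \sqrt{21665} \approx 147.19$)
$f - S = \sqrt{21665} - 18181 = -18181 + \sqrt{21665}$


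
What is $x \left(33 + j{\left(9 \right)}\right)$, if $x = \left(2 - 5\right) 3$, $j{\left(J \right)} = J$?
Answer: $-378$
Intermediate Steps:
$x = -9$ ($x = \left(2 - 5\right) 3 = \left(-3\right) 3 = -9$)
$x \left(33 + j{\left(9 \right)}\right) = - 9 \left(33 + 9\right) = \left(-9\right) 42 = -378$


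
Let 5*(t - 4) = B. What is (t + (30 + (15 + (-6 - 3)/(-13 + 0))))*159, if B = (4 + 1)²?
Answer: 113049/13 ≈ 8696.1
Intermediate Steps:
B = 25 (B = 5² = 25)
t = 9 (t = 4 + (⅕)*25 = 4 + 5 = 9)
(t + (30 + (15 + (-6 - 3)/(-13 + 0))))*159 = (9 + (30 + (15 + (-6 - 3)/(-13 + 0))))*159 = (9 + (30 + (15 - 9/(-13))))*159 = (9 + (30 + (15 - 9*(-1/13))))*159 = (9 + (30 + (15 + 9/13)))*159 = (9 + (30 + 204/13))*159 = (9 + 594/13)*159 = (711/13)*159 = 113049/13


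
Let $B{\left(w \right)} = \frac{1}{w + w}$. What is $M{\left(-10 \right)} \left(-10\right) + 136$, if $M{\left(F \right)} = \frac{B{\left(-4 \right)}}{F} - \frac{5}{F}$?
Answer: $\frac{1047}{8} \approx 130.88$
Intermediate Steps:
$B{\left(w \right)} = \frac{1}{2 w}$
$M{\left(F \right)} = - \frac{41}{8 F}$ ($M{\left(F \right)} = \frac{\frac{1}{2} \frac{1}{-4}}{F} - \frac{5}{F} = \frac{\frac{1}{2} \left(- \frac{1}{4}\right)}{F} - \frac{5}{F} = - \frac{1}{8 F} - \frac{5}{F} = - \frac{41}{8 F}$)
$M{\left(-10 \right)} \left(-10\right) + 136 = - \frac{41}{8 \left(-10\right)} \left(-10\right) + 136 = \left(- \frac{41}{8}\right) \left(- \frac{1}{10}\right) \left(-10\right) + 136 = \frac{41}{80} \left(-10\right) + 136 = - \frac{41}{8} + 136 = \frac{1047}{8}$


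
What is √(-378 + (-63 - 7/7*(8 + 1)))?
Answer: 15*I*√2 ≈ 21.213*I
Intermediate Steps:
√(-378 + (-63 - 7/7*(8 + 1))) = √(-378 + (-63 - 7*(⅐)*9)) = √(-378 + (-63 - 9)) = √(-378 - 72) = √(-450) = 15*I*√2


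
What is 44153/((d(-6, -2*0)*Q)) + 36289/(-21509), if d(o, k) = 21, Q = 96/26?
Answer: 12309350089/21681072 ≈ 567.75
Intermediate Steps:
Q = 48/13 (Q = 96*(1/26) = 48/13 ≈ 3.6923)
44153/((d(-6, -2*0)*Q)) + 36289/(-21509) = 44153/((21*(48/13))) + 36289/(-21509) = 44153/(1008/13) + 36289*(-1/21509) = 44153*(13/1008) - 36289/21509 = 573989/1008 - 36289/21509 = 12309350089/21681072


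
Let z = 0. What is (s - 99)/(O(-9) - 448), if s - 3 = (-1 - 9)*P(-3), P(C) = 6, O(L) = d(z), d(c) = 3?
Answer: 156/445 ≈ 0.35056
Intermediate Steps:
O(L) = 3
s = -57 (s = 3 + (-1 - 9)*6 = 3 - 10*6 = 3 - 60 = -57)
(s - 99)/(O(-9) - 448) = (-57 - 99)/(3 - 448) = -156/(-445) = -156*(-1/445) = 156/445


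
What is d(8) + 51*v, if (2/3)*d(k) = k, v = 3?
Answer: 165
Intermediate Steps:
d(k) = 3*k/2
d(8) + 51*v = (3/2)*8 + 51*3 = 12 + 153 = 165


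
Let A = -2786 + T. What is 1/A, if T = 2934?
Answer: 1/148 ≈ 0.0067568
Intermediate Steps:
A = 148 (A = -2786 + 2934 = 148)
1/A = 1/148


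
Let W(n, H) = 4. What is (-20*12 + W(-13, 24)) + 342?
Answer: 106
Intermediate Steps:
(-20*12 + W(-13, 24)) + 342 = (-20*12 + 4) + 342 = (-240 + 4) + 342 = -236 + 342 = 106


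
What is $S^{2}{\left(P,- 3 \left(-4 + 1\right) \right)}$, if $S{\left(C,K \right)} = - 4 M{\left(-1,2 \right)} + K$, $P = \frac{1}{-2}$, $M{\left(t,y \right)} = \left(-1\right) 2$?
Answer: $289$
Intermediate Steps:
$M{\left(t,y \right)} = -2$
$P = - \frac{1}{2} \approx -0.5$
$S{\left(C,K \right)} = 8 + K$ ($S{\left(C,K \right)} = \left(-4\right) \left(-2\right) + K = 8 + K$)
$S^{2}{\left(P,- 3 \left(-4 + 1\right) \right)} = \left(8 - 3 \left(-4 + 1\right)\right)^{2} = \left(8 - -9\right)^{2} = \left(8 + 9\right)^{2} = 17^{2} = 289$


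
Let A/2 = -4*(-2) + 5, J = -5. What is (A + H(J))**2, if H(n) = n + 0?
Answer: 441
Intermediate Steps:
H(n) = n
A = 26 (A = 2*(-4*(-2) + 5) = 2*(8 + 5) = 2*13 = 26)
(A + H(J))**2 = (26 - 5)**2 = 21**2 = 441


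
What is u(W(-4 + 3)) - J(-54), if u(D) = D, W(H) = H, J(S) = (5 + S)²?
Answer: -2402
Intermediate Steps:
u(W(-4 + 3)) - J(-54) = (-4 + 3) - (5 - 54)² = -1 - 1*(-49)² = -1 - 1*2401 = -1 - 2401 = -2402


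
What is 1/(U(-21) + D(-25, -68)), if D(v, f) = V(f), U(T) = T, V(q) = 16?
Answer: -⅕ ≈ -0.20000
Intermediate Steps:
D(v, f) = 16
1/(U(-21) + D(-25, -68)) = 1/(-21 + 16) = 1/(-5) = -⅕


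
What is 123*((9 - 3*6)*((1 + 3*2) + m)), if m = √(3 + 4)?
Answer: -7749 - 1107*√7 ≈ -10678.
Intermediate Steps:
m = √7 ≈ 2.6458
123*((9 - 3*6)*((1 + 3*2) + m)) = 123*((9 - 3*6)*((1 + 3*2) + √7)) = 123*((9 - 18)*((1 + 6) + √7)) = 123*(-9*(7 + √7)) = 123*(-63 - 9*√7) = -7749 - 1107*√7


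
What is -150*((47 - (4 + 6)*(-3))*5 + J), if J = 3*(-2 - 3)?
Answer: -55500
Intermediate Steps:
J = -15 (J = 3*(-5) = -15)
-150*((47 - (4 + 6)*(-3))*5 + J) = -150*((47 - (4 + 6)*(-3))*5 - 15) = -150*((47 - 10*(-3))*5 - 15) = -150*((47 - 1*(-30))*5 - 15) = -150*((47 + 30)*5 - 15) = -150*(77*5 - 15) = -150*(385 - 15) = -150*370 = -55500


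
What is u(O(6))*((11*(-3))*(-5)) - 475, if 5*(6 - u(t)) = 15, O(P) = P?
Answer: 20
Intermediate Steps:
u(t) = 3 (u(t) = 6 - ⅕*15 = 6 - 3 = 3)
u(O(6))*((11*(-3))*(-5)) - 475 = 3*((11*(-3))*(-5)) - 475 = 3*(-33*(-5)) - 475 = 3*165 - 475 = 495 - 475 = 20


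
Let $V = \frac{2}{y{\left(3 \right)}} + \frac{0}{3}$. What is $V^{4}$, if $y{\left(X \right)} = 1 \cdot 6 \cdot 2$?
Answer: $\frac{1}{1296} \approx 0.0007716$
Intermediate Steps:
$y{\left(X \right)} = 12$ ($y{\left(X \right)} = 6 \cdot 2 = 12$)
$V = \frac{1}{6}$ ($V = \frac{2}{12} + \frac{0}{3} = 2 \cdot \frac{1}{12} + 0 \cdot \frac{1}{3} = \frac{1}{6} + 0 = \frac{1}{6} \approx 0.16667$)
$V^{4} = \left(\frac{1}{6}\right)^{4} = \frac{1}{1296}$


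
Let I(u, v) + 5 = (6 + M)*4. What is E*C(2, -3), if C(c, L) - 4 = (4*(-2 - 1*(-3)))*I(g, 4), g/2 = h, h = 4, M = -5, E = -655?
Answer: 0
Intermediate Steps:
g = 8 (g = 2*4 = 8)
I(u, v) = -1 (I(u, v) = -5 + (6 - 5)*4 = -5 + 1*4 = -5 + 4 = -1)
C(c, L) = 0 (C(c, L) = 4 + (4*(-2 - 1*(-3)))*(-1) = 4 + (4*(-2 + 3))*(-1) = 4 + (4*1)*(-1) = 4 + 4*(-1) = 4 - 4 = 0)
E*C(2, -3) = -655*0 = 0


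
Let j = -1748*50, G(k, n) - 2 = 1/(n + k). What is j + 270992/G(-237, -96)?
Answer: 32119336/665 ≈ 48300.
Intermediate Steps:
G(k, n) = 2 + 1/(k + n) (G(k, n) = 2 + 1/(n + k) = 2 + 1/(k + n))
j = -87400
j + 270992/G(-237, -96) = -87400 + 270992/(((1 + 2*(-237) + 2*(-96))/(-237 - 96))) = -87400 + 270992/(((1 - 474 - 192)/(-333))) = -87400 + 270992/((-1/333*(-665))) = -87400 + 270992/(665/333) = -87400 + 270992*(333/665) = -87400 + 90240336/665 = 32119336/665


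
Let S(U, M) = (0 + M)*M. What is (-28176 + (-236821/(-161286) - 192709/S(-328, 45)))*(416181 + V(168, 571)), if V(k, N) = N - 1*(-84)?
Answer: -641441147426607094/54434025 ≈ -1.1784e+10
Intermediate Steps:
V(k, N) = 84 + N (V(k, N) = N + 84 = 84 + N)
S(U, M) = M² (S(U, M) = M*M = M²)
(-28176 + (-236821/(-161286) - 192709/S(-328, 45)))*(416181 + V(168, 571)) = (-28176 + (-236821/(-161286) - 192709/(45²)))*(416181 + (84 + 571)) = (-28176 + (-236821*(-1/161286) - 192709/2025))*(416181 + 655) = (-28176 + (236821/161286 - 192709*1/2025))*416836 = (-28176 + (236821/161286 - 192709/2025))*416836 = (-28176 - 10200567083/108868050)*416836 = -3077666743883/108868050*416836 = -641441147426607094/54434025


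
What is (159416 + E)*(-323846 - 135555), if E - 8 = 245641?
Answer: -186087266065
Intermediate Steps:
E = 245649 (E = 8 + 245641 = 245649)
(159416 + E)*(-323846 - 135555) = (159416 + 245649)*(-323846 - 135555) = 405065*(-459401) = -186087266065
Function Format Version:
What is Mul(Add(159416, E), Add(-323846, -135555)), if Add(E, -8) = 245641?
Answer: -186087266065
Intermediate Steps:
E = 245649 (E = Add(8, 245641) = 245649)
Mul(Add(159416, E), Add(-323846, -135555)) = Mul(Add(159416, 245649), Add(-323846, -135555)) = Mul(405065, -459401) = -186087266065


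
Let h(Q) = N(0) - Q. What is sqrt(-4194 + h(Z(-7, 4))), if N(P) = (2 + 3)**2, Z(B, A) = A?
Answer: I*sqrt(4173) ≈ 64.599*I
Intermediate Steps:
N(P) = 25 (N(P) = 5**2 = 25)
h(Q) = 25 - Q
sqrt(-4194 + h(Z(-7, 4))) = sqrt(-4194 + (25 - 1*4)) = sqrt(-4194 + (25 - 4)) = sqrt(-4194 + 21) = sqrt(-4173) = I*sqrt(4173)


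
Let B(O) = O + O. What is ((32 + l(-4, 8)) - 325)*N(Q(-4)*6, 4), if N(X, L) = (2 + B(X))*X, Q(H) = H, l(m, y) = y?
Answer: -314640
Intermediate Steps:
B(O) = 2*O
N(X, L) = X*(2 + 2*X) (N(X, L) = (2 + 2*X)*X = X*(2 + 2*X))
((32 + l(-4, 8)) - 325)*N(Q(-4)*6, 4) = ((32 + 8) - 325)*(2*(-4*6)*(1 - 4*6)) = (40 - 325)*(2*(-24)*(1 - 24)) = -570*(-24)*(-23) = -285*1104 = -314640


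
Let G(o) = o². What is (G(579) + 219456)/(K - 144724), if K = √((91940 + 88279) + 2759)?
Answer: -40138984314/10472426599 - 554697*√182978/20944853198 ≈ -3.8442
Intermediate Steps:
K = √182978 (K = √(180219 + 2759) = √182978 ≈ 427.76)
(G(579) + 219456)/(K - 144724) = (579² + 219456)/(√182978 - 144724) = (335241 + 219456)/(-144724 + √182978) = 554697/(-144724 + √182978)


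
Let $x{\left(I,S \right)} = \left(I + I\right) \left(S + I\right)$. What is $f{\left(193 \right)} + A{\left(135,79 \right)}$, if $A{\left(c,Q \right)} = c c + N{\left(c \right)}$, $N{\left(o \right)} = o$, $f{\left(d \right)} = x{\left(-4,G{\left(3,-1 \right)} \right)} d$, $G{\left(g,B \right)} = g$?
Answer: $19904$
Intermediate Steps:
$x{\left(I,S \right)} = 2 I \left(I + S\right)$
$f{\left(d \right)} = 8 d$ ($f{\left(d \right)} = 2 \left(-4\right) \left(-4 + 3\right) d = 2 \left(-4\right) \left(-1\right) d = 8 d$)
$A{\left(c,Q \right)} = c + c^{2}$ ($A{\left(c,Q \right)} = c c + c = c^{2} + c = c + c^{2}$)
$f{\left(193 \right)} + A{\left(135,79 \right)} = 8 \cdot 193 + 135 \left(1 + 135\right) = 1544 + 135 \cdot 136 = 1544 + 18360 = 19904$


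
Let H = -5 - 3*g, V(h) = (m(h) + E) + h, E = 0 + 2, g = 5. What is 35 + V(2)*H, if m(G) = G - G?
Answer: -45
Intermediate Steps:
E = 2
m(G) = 0
V(h) = 2 + h (V(h) = (0 + 2) + h = 2 + h)
H = -20 (H = -5 - 3*5 = -5 - 15 = -20)
35 + V(2)*H = 35 + (2 + 2)*(-20) = 35 + 4*(-20) = 35 - 80 = -45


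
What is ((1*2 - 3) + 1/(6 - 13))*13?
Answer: -104/7 ≈ -14.857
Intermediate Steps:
((1*2 - 3) + 1/(6 - 13))*13 = ((2 - 3) + 1/(-7))*13 = (-1 - ⅐)*13 = -8/7*13 = -104/7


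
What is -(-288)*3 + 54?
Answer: 918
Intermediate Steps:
-(-288)*3 + 54 = -48*(-18) + 54 = 864 + 54 = 918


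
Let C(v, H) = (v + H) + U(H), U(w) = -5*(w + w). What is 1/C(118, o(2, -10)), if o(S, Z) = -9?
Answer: 1/199 ≈ 0.0050251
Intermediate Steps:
U(w) = -10*w
C(v, H) = v - 9*H (C(v, H) = (v + H) - 10*H = (H + v) - 10*H = v - 9*H)
1/C(118, o(2, -10)) = 1/(118 - 9*(-9)) = 1/(118 + 81) = 1/199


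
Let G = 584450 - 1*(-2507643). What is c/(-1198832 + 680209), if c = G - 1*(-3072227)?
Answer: -6164320/518623 ≈ -11.886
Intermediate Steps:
G = 3092093 (G = 584450 + 2507643 = 3092093)
c = 6164320 (c = 3092093 - 1*(-3072227) = 3092093 + 3072227 = 6164320)
c/(-1198832 + 680209) = 6164320/(-1198832 + 680209) = 6164320/(-518623) = 6164320*(-1/518623) = -6164320/518623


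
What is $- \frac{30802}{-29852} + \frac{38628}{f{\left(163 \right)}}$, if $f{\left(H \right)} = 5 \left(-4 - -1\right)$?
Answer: $- \frac{192110171}{74630} \approx -2574.2$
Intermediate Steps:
$f{\left(H \right)} = -15$ ($f{\left(H \right)} = 5 \left(-4 + 1\right) = 5 \left(-3\right) = -15$)
$- \frac{30802}{-29852} + \frac{38628}{f{\left(163 \right)}} = - \frac{30802}{-29852} + \frac{38628}{-15} = \left(-30802\right) \left(- \frac{1}{29852}\right) + 38628 \left(- \frac{1}{15}\right) = \frac{15401}{14926} - \frac{12876}{5} = - \frac{192110171}{74630}$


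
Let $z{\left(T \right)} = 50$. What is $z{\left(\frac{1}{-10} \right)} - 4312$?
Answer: $-4262$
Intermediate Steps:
$z{\left(\frac{1}{-10} \right)} - 4312 = 50 - 4312 = -4262$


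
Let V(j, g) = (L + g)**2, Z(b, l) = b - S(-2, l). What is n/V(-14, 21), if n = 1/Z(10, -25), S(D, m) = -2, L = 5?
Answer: 1/8112 ≈ 0.00012327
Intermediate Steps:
Z(b, l) = 2 + b (Z(b, l) = b - 1*(-2) = b + 2 = 2 + b)
V(j, g) = (5 + g)**2
n = 1/12 (n = 1/(2 + 10) = 1/12 ≈ 0.083333)
n/V(-14, 21) = 1/(12*((5 + 21)**2)) = 1/(12*(26**2)) = (1/12)/676 = (1/12)*(1/676) = 1/8112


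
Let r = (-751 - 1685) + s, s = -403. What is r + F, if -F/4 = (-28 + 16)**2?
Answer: -3415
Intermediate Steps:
F = -576 (F = -4*(-28 + 16)**2 = -4*(-12)**2 = -4*144 = -576)
r = -2839 (r = (-751 - 1685) - 403 = -2436 - 403 = -2839)
r + F = -2839 - 576 = -3415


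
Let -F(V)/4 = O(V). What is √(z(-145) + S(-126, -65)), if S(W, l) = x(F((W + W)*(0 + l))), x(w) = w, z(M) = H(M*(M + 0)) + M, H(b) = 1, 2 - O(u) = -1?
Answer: 2*I*√39 ≈ 12.49*I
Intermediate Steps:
O(u) = 3 (O(u) = 2 - 1*(-1) = 2 + 1 = 3)
F(V) = -12 (F(V) = -4*3 = -12)
z(M) = 1 + M
S(W, l) = -12
√(z(-145) + S(-126, -65)) = √((1 - 145) - 12) = √(-144 - 12) = √(-156) = 2*I*√39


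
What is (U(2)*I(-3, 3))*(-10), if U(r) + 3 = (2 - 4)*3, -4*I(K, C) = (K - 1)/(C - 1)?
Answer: 45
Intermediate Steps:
I(K, C) = -(-1 + K)/(4*(-1 + C)) (I(K, C) = -(K - 1)/(4*(C - 1)) = -(-1 + K)/(4*(-1 + C)))
U(r) = -9 (U(r) = -3 + (2 - 4)*3 = -3 - 2*3 = -3 - 6 = -9)
(U(2)*I(-3, 3))*(-10) = -9*(1 - 1*(-3))/(4*(-1 + 3))*(-10) = -9*(1 + 3)/(4*2)*(-10) = -9*4/(4*2)*(-10) = -9*½*(-10) = -9/2*(-10) = 45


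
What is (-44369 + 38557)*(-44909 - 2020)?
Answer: 272751348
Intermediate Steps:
(-44369 + 38557)*(-44909 - 2020) = -5812*(-46929) = 272751348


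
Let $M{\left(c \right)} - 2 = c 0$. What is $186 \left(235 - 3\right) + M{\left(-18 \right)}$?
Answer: $43154$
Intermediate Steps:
$M{\left(c \right)} = 2$ ($M{\left(c \right)} = 2 + c 0 = 2 + 0 = 2$)
$186 \left(235 - 3\right) + M{\left(-18 \right)} = 186 \left(235 - 3\right) + 2 = 186 \cdot 232 + 2 = 43152 + 2 = 43154$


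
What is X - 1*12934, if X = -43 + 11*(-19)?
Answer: -13186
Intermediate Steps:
X = -252 (X = -43 - 209 = -252)
X - 1*12934 = -252 - 1*12934 = -252 - 12934 = -13186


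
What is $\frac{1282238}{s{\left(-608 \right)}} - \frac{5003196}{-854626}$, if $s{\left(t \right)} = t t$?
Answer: $\frac{736333844783}{78981116416} \approx 9.3229$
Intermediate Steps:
$s{\left(t \right)} = t^{2}$
$\frac{1282238}{s{\left(-608 \right)}} - \frac{5003196}{-854626} = \frac{1282238}{\left(-608\right)^{2}} - \frac{5003196}{-854626} = \frac{1282238}{369664} - - \frac{2501598}{427313} = 1282238 \cdot \frac{1}{369664} + \frac{2501598}{427313} = \frac{641119}{184832} + \frac{2501598}{427313} = \frac{736333844783}{78981116416}$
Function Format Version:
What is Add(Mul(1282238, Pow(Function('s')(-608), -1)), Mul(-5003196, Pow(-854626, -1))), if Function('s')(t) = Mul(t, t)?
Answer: Rational(736333844783, 78981116416) ≈ 9.3229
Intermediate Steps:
Function('s')(t) = Pow(t, 2)
Add(Mul(1282238, Pow(Function('s')(-608), -1)), Mul(-5003196, Pow(-854626, -1))) = Add(Mul(1282238, Pow(Pow(-608, 2), -1)), Mul(-5003196, Pow(-854626, -1))) = Add(Mul(1282238, Pow(369664, -1)), Mul(-5003196, Rational(-1, 854626))) = Add(Mul(1282238, Rational(1, 369664)), Rational(2501598, 427313)) = Add(Rational(641119, 184832), Rational(2501598, 427313)) = Rational(736333844783, 78981116416)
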